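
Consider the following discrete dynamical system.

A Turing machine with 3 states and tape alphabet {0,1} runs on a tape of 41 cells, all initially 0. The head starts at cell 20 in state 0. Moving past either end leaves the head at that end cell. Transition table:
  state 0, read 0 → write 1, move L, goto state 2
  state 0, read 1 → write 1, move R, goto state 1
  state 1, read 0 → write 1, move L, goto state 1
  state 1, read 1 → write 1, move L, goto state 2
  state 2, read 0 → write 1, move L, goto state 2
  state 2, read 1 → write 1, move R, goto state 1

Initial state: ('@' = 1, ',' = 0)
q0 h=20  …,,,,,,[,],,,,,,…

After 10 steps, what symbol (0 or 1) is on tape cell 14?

[0] q0 h=20  …,,,,,,[,],,,,,,…
[1] q2 h=19  …,,,,,,[,]@,,,,,…
[2] q2 h=18  …,,,,,,[,]@@,,,,…
[3] q2 h=17  …,,,,,,[,]@@@,,,…
[4] q2 h=16  …,,,,,,[,]@@@@,,…
[5] q2 h=15  …,,,,,,[,]@@@@@,…
[6] q2 h=14  …,,,,,,[,]@@@@@@…
[7] q2 h=13  …,,,,,,[,]@@@@@@…
[8] q2 h=12  …,,,,,,[,]@@@@@@…
[9] q2 h=11  …,,,,,,[,]@@@@@@…
[10] q2 h=10  …,,,,,,[,]@@@@@@…

1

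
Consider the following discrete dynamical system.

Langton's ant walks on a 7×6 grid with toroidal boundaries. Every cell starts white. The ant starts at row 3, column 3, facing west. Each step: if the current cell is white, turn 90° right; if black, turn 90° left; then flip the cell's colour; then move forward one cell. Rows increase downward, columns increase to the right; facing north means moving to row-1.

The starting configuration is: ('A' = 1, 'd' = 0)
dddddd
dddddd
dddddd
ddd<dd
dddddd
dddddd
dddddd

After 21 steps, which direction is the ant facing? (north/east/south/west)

step 0: dddddd
dddddd
dddddd
ddd<dd
dddddd
dddddd
dddddd
step 1: dddddd
dddddd
ddd^dd
dddAdd
dddddd
dddddd
dddddd
step 2: dddddd
dddddd
dddA>d
dddAdd
dddddd
dddddd
dddddd
step 3: dddddd
dddddd
dddAAd
dddAvd
dddddd
dddddd
dddddd
step 4: dddddd
dddddd
dddAAd
ddd<Ad
dddddd
dddddd
dddddd
step 5: dddddd
dddddd
dddAAd
ddddAd
dddvdd
dddddd
dddddd
step 6: dddddd
dddddd
dddAAd
ddddAd
dd<Add
dddddd
dddddd
step 7: dddddd
dddddd
dddAAd
dd^dAd
ddAAdd
dddddd
dddddd
step 8: dddddd
dddddd
dddAAd
ddA>Ad
ddAAdd
dddddd
dddddd
step 9: dddddd
dddddd
dddAAd
ddAAAd
ddAvdd
dddddd
dddddd
step 10: dddddd
dddddd
dddAAd
ddAAAd
ddAd>d
dddddd
dddddd
step 11: dddddd
dddddd
dddAAd
ddAAAd
ddAdAd
ddddvd
dddddd
step 12: dddddd
dddddd
dddAAd
ddAAAd
ddAdAd
ddd<Ad
dddddd
step 13: dddddd
dddddd
dddAAd
ddAAAd
ddA^Ad
dddAAd
dddddd
step 14: dddddd
dddddd
dddAAd
ddAAAd
ddAA>d
dddAAd
dddddd
step 15: dddddd
dddddd
dddAAd
ddAA^d
ddAAdd
dddAAd
dddddd
step 16: dddddd
dddddd
dddAAd
ddA<dd
ddAAdd
dddAAd
dddddd
step 17: dddddd
dddddd
dddAAd
ddAddd
ddAvdd
dddAAd
dddddd
step 18: dddddd
dddddd
dddAAd
ddAddd
ddAd>d
dddAAd
dddddd
step 19: dddddd
dddddd
dddAAd
ddAddd
ddAdAd
dddAvd
dddddd
step 20: dddddd
dddddd
dddAAd
ddAddd
ddAdAd
dddAd>
dddddd
step 21: dddddd
dddddd
dddAAd
ddAddd
ddAdAd
dddAdA
dddddv

south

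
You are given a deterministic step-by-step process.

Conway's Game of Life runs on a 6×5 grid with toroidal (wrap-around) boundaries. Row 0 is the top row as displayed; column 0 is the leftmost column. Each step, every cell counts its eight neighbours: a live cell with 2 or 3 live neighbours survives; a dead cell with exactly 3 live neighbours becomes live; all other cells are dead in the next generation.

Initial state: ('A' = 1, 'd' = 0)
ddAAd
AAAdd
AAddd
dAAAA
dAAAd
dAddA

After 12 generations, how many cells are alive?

2

t=0: ddAAd
AAAdd
AAddd
dAAAA
dAAAd
dAddA
t=1: dddAA
AddAA
ddddd
ddddA
ddddd
AAddA
t=2: dAAdd
AddAd
AddAd
ddddd
ddddA
AddAA
t=3: dAAdd
AddAd
ddddd
ddddA
AddAA
AAAAA
t=4: ddddd
dAAdd
ddddA
AddAA
ddddd
ddddd
t=5: ddddd
ddddd
dAAdA
AddAA
ddddA
ddddd
t=6: ddddd
ddddd
dAAdA
dAAdd
AddAA
ddddd
t=7: ddddd
ddddd
AAAAd
ddddd
AAAAA
ddddA
t=8: ddddd
dAAdd
dAAdd
ddddd
AAAAA
dAAdA
t=9: AddAd
dAAdd
dAAdd
ddddA
ddddA
ddddA
t=10: AAAAA
AddAd
AAAAd
AddAd
AddAA
AddAA
t=11: ddddd
ddddd
AddAd
ddddd
dAAdd
ddddd
t=12: ddddd
ddddd
ddddd
dAAdd
ddddd
ddddd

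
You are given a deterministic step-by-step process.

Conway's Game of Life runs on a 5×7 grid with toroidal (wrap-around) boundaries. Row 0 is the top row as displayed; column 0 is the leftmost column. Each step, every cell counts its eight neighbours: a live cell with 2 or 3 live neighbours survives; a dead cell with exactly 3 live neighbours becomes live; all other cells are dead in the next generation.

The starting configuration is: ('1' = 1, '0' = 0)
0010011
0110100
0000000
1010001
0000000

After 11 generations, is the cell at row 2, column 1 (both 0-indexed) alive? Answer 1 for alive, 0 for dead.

0) 0010011
0110100
0000000
1010001
0000000
1) 0111010
0111010
1011000
0000000
1100010
2) 0001010
1000001
0001100
1010001
1100101
3) 0100110
0001011
0101010
0010101
0111100
4) 1100001
1001001
1001000
1000000
1100000
5) 0010000
0010000
1100000
1000001
0000000
6) 0000000
0010000
1100001
1100001
0000000
7) 0000000
1100000
0010001
0100001
1000000
8) 1100000
1100000
0010001
0100001
1000000
9) 0000001
0010001
0010001
0100001
0000001
10) 1000011
1000011
0110011
0000011
0000011
11) 0000100
0000100
0100100
0000100
0000100

1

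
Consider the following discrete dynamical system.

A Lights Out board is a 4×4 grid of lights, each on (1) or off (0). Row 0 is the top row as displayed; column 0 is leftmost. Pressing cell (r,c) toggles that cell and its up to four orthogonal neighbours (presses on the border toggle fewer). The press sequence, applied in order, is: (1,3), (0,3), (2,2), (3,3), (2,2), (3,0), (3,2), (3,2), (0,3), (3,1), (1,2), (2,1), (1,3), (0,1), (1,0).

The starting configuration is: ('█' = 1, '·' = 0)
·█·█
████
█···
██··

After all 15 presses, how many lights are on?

k=0  ·█·█
████
█···
██··
k=1  ·█··
██··
█··█
██··
k=2  ·███
██·█
█··█
██··
k=3  ·███
████
███·
███·
k=4  ·███
████
████
██·█
k=5  ·███
██·█
█···
████
k=6  ·███
██·█
····
··██
k=7  ·███
██·█
··█·
·█··
k=8  ·███
██·█
····
··██
k=9  ·█··
██··
····
··██
k=10  ·█··
██··
·█··
██·█
k=11  ·██·
█·██
·██·
██·█
k=12  ·██·
████
█···
█··█
k=13  ·███
██··
█··█
█··█
k=14  █··█
█···
█··█
█··█
k=15  ···█
·█··
···█
█··█

5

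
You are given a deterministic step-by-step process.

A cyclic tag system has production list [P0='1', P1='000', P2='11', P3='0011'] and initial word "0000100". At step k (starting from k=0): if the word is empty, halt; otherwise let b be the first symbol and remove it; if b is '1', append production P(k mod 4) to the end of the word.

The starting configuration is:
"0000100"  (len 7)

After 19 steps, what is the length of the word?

t=0: "0000100"  (len 7)
t=1: "000100"  (len 6)
t=2: "00100"  (len 5)
t=3: "0100"  (len 4)
t=4: "100"  (len 3)
t=5: "001"  (len 3)
t=6: "01"  (len 2)
t=7: "1"  (len 1)
t=8: "0011"  (len 4)
t=9: "011"  (len 3)
t=10: "11"  (len 2)
t=11: "111"  (len 3)
t=12: "110011"  (len 6)
t=13: "100111"  (len 6)
t=14: "00111000"  (len 8)
t=15: "0111000"  (len 7)
t=16: "111000"  (len 6)
t=17: "110001"  (len 6)
t=18: "10001000"  (len 8)
t=19: "000100011"  (len 9)

9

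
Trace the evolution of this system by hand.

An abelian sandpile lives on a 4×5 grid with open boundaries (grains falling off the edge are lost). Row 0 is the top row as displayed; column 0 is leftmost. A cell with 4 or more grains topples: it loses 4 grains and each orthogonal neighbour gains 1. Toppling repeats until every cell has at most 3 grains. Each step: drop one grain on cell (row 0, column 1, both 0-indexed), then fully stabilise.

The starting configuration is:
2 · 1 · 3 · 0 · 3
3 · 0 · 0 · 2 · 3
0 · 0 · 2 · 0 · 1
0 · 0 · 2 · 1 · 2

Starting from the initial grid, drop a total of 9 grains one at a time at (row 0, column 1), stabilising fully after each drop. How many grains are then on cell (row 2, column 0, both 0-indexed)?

t=0: 2 · 1 · 3 · 0 · 3
3 · 0 · 0 · 2 · 3
0 · 0 · 2 · 0 · 1
0 · 0 · 2 · 1 · 2
t=1: 2 · 2 · 3 · 0 · 3
3 · 0 · 0 · 2 · 3
0 · 0 · 2 · 0 · 1
0 · 0 · 2 · 1 · 2
t=2: 2 · 3 · 3 · 0 · 3
3 · 0 · 0 · 2 · 3
0 · 0 · 2 · 0 · 1
0 · 0 · 2 · 1 · 2
t=3: 3 · 1 · 0 · 1 · 3
3 · 1 · 1 · 2 · 3
0 · 0 · 2 · 0 · 1
0 · 0 · 2 · 1 · 2
t=4: 3 · 2 · 0 · 1 · 3
3 · 1 · 1 · 2 · 3
0 · 0 · 2 · 0 · 1
0 · 0 · 2 · 1 · 2
t=5: 3 · 3 · 0 · 1 · 3
3 · 1 · 1 · 2 · 3
0 · 0 · 2 · 0 · 1
0 · 0 · 2 · 1 · 2
t=6: 1 · 1 · 1 · 1 · 3
0 · 3 · 1 · 2 · 3
1 · 0 · 2 · 0 · 1
0 · 0 · 2 · 1 · 2
t=7: 1 · 2 · 1 · 1 · 3
0 · 3 · 1 · 2 · 3
1 · 0 · 2 · 0 · 1
0 · 0 · 2 · 1 · 2
t=8: 1 · 3 · 1 · 1 · 3
0 · 3 · 1 · 2 · 3
1 · 0 · 2 · 0 · 1
0 · 0 · 2 · 1 · 2
t=9: 2 · 1 · 2 · 1 · 3
1 · 0 · 2 · 2 · 3
1 · 1 · 2 · 0 · 1
0 · 0 · 2 · 1 · 2

1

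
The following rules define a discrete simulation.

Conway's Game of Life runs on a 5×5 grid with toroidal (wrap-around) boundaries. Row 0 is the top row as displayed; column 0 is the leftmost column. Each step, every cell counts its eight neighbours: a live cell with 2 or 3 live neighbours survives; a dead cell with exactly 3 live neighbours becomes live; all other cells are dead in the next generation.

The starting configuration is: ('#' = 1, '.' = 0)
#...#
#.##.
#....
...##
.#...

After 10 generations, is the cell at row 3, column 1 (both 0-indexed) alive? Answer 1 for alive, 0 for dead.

1

k=0  #...#
#.##.
#....
...##
.#...
k=1  #.###
#..#.
###..
#...#
...#.
k=2  ###..
.....
..##.
#.###
.##..
k=3  #.#..
...#.
.##..
#...#
.....
k=4  .....
...#.
#####
##...
##..#
k=5  #...#
##.#.
...#.
.....
.#..#
k=6  ..##.
####.
..#.#
.....
....#
k=7  #....
#....
#.#.#
...#.
...#.
k=8  ....#
#....
##.##
..##.
....#
k=9  #...#
.#.#.
##.#.
.##..
....#
k=10  #..##
.#.#.
#..##
.####
.#.##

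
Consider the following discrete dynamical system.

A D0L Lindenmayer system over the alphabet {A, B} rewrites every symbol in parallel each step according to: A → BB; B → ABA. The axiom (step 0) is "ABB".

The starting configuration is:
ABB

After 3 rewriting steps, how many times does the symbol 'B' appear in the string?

28

gen 0: ABB
gen 1: BBABAABA
gen 2: ABAABABBABABBBBABABB
gen 3: BBABABBBBABABBABAABABBABABBABAABAABAABABBABABBABAABA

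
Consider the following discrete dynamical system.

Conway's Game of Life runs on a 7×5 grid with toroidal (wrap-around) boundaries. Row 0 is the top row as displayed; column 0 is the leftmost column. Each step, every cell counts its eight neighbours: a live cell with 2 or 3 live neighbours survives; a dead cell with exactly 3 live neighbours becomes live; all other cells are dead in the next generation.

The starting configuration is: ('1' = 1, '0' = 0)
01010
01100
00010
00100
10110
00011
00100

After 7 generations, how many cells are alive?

k=0  01010
01100
00010
00100
10110
00011
00100
k=1  01010
01010
01010
01101
01100
01001
00101
k=2  11011
11011
01011
00000
00000
01000
01101
k=3  00000
00000
01010
00000
00000
11100
00001
k=4  00000
00000
00000
00000
01000
11000
11000
k=5  00000
00000
00000
00000
11000
00100
11000
k=6  00000
00000
00000
00000
01000
00100
01000
k=7  00000
00000
00000
00000
00000
01100
00000

2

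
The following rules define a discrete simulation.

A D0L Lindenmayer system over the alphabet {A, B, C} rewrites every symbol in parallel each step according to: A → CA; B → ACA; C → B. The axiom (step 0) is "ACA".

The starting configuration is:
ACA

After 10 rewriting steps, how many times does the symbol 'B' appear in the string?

230

gen 0: ACA
gen 1: CABCA
gen 2: BCAACABCA
gen 3: ACABCACABCAACABCA
gen 4: CABCAACABCABCAACABCACABCAACABCA
gen 5: BCAACABCACABCAACABCAACABCACABCAACABCABCAACABCACABCAACABCA
gen 6: ACABCACABCAACABCABCAACABCACABCAACABCACABCAACABCABCAACABCACABCAACABCAACABCACABCAACABCABCAACABCACABCAACABCA
gen 7: CABCAACABCABCAACABCACABCAACABCAACABCACABCAACABCABCAACABCAC…ABCAACABCACABCAACABCAACABCACABCAACABCABCAACABCACABCAACABCA  (len 193)
gen 8: BCAACABCACABCAACABCAACABCACABCAACABCABCAACABCACABCAACABCAC…ABCAACABCACABCAACABCAACABCACABCAACABCABCAACABCACABCAACABCA  (len 355)
gen 9: ACABCACABCAACABCABCAACABCACABCAACABCACABCAACABCABCAACABCAC…ABCAACABCACABCAACABCAACABCACABCAACABCABCAACABCACABCAACABCA  (len 653)
gen 10: CABCAACABCABCAACABCACABCAACABCAACABCACABCAACABCABCAACABCAC…ABCAACABCACABCAACABCAACABCACABCAACABCABCAACABCACABCAACABCA  (len 1201)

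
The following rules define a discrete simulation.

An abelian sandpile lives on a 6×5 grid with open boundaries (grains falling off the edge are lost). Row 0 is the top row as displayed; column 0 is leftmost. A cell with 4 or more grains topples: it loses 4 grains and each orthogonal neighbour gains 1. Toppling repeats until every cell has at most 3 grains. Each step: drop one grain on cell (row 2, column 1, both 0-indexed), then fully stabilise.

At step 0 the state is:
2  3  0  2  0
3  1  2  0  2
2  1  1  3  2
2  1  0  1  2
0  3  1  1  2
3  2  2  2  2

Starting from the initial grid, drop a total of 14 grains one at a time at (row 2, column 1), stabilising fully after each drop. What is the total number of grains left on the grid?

54

0) 2  3  0  2  0
3  1  2  0  2
2  1  1  3  2
2  1  0  1  2
0  3  1  1  2
3  2  2  2  2
1) 2  3  0  2  0
3  1  2  0  2
2  2  1  3  2
2  1  0  1  2
0  3  1  1  2
3  2  2  2  2
2) 2  3  0  2  0
3  1  2  0  2
2  3  1  3  2
2  1  0  1  2
0  3  1  1  2
3  2  2  2  2
3) 2  3  0  2  0
3  2  2  0  2
3  0  2  3  2
2  2  0  1  2
0  3  1  1  2
3  2  2  2  2
4) 2  3  0  2  0
3  2  2  0  2
3  1  2  3  2
2  2  0  1  2
0  3  1  1  2
3  2  2  2  2
5) 2  3  0  2  0
3  2  2  0  2
3  2  2  3  2
2  2  0  1  2
0  3  1  1  2
3  2  2  2  2
6) 2  3  0  2  0
3  2  2  0  2
3  3  2  3  2
2  2  0  1  2
0  3  1  1  2
3  2  2  2  2
7) 0  1  1  2  0
2  1  3  0  2
1  2  3  3  2
3  3  0  1  2
0  3  1  1  2
3  2  2  2  2
8) 0  1  1  2  0
2  1  3  0  2
1  3  3  3  2
3  3  0  1  2
0  3  1  1  2
3  2  2  2  2
9) 0  1  2  2  0
2  3  0  2  2
3  2  2  0  3
0  2  2  2  2
2  0  2  1  2
3  3  2  2  2
10) 0  1  2  2  0
2  3  0  2  2
3  3  2  0  3
0  2  2  2  2
2  0  2  1  2
3  3  2  2  2
11) 1  2  2  2  0
0  1  1  2  2
1  2  3  0  3
1  3  2  2  2
2  0  2  1  2
3  3  2  2  2
12) 1  2  2  2  0
0  1  1  2  2
1  3  3  0  3
1  3  2  2  2
2  0  2  1  2
3  3  2  2  2
13) 1  2  2  2  0
0  2  2  2  2
2  2  1  1  3
2  1  0  3  2
2  1  3  1  2
3  3  2  2  2
14) 1  2  2  2  0
0  2  2  2  2
2  3  1  1  3
2  1  0  3  2
2  1  3  1  2
3  3  2  2  2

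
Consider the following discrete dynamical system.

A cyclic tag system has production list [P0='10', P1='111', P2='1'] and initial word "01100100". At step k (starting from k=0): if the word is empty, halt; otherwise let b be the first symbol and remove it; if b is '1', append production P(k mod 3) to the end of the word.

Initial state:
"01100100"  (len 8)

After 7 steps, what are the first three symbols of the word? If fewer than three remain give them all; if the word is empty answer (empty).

011

[0] "01100100"  (len 8)
[1] "1100100"  (len 7)
[2] "100100111"  (len 9)
[3] "001001111"  (len 9)
[4] "01001111"  (len 8)
[5] "1001111"  (len 7)
[6] "0011111"  (len 7)
[7] "011111"  (len 6)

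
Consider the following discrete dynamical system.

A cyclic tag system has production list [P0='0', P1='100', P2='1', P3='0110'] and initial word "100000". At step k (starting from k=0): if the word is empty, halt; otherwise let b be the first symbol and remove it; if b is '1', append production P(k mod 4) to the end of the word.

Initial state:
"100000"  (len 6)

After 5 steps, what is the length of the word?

step 0: "100000"  (len 6)
step 1: "000000"  (len 6)
step 2: "00000"  (len 5)
step 3: "0000"  (len 4)
step 4: "000"  (len 3)
step 5: "00"  (len 2)

2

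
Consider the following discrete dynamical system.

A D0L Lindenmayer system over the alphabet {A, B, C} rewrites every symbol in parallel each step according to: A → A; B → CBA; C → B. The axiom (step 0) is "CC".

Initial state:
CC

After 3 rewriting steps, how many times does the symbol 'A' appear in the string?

4

k=0  CC
k=1  BB
k=2  CBACBA
k=3  BCBAABCBAA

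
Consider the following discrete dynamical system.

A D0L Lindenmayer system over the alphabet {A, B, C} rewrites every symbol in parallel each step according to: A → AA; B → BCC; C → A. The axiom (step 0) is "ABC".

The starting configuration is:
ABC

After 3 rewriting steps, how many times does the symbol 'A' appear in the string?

gen 0: ABC
gen 1: AABCCA
gen 2: AAAABCCAAAA
gen 3: AAAAAAAABCCAAAAAAAAAA

18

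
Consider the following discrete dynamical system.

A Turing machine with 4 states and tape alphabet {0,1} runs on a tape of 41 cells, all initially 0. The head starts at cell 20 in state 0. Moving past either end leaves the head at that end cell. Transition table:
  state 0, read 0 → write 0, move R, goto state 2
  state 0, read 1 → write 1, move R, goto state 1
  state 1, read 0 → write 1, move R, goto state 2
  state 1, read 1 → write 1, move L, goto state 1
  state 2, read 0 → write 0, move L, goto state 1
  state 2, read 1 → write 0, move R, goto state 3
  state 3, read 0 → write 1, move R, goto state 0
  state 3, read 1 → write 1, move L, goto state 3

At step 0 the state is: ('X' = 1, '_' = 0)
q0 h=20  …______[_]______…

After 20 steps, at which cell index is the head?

24

step 0: q0 h=20  …______[_]______…
step 1: q2 h=21  …______[_]______…
step 2: q1 h=20  …______[_]______…
step 3: q2 h=21  …_____X[_]______…
step 4: q1 h=20  …______[X]______…
step 5: q1 h=19  …______[_]X_____…
step 6: q2 h=20  …_____X[X]______…
step 7: q3 h=21  …____X_[_]______…
step 8: q0 h=22  …___X_X[_]______…
step 9: q2 h=23  …__X_X_[_]______…
step 10: q1 h=22  …___X_X[_]______…
step 11: q2 h=23  …__X_XX[_]______…
step 12: q1 h=22  …___X_X[X]______…
step 13: q1 h=21  …____X_[X]X_____…
step 14: q1 h=20  …_____X[_]XX____…
step 15: q2 h=21  …____XX[X]X_____…
step 16: q3 h=22  …___XX_[X]______…
step 17: q3 h=21  …____XX[_]X_____…
step 18: q0 h=22  …___XXX[X]______…
step 19: q1 h=23  …__XXXX[_]______…
step 20: q2 h=24  …_XXXXX[_]______…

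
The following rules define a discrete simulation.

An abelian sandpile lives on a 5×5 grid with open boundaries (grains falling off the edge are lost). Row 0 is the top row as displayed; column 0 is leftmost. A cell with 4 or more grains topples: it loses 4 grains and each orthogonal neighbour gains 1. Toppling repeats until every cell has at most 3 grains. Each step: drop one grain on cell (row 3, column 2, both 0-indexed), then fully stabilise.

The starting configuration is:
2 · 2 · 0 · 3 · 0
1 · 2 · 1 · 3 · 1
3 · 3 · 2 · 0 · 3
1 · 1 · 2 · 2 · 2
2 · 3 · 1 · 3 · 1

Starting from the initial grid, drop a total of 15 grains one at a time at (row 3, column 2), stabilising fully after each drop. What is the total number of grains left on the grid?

47

0) 2 · 2 · 0 · 3 · 0
1 · 2 · 1 · 3 · 1
3 · 3 · 2 · 0 · 3
1 · 1 · 2 · 2 · 2
2 · 3 · 1 · 3 · 1
1) 2 · 2 · 0 · 3 · 0
1 · 2 · 1 · 3 · 1
3 · 3 · 2 · 0 · 3
1 · 1 · 3 · 2 · 2
2 · 3 · 1 · 3 · 1
2) 2 · 2 · 0 · 3 · 0
1 · 2 · 1 · 3 · 1
3 · 3 · 3 · 0 · 3
1 · 2 · 0 · 3 · 2
2 · 3 · 2 · 3 · 1
3) 2 · 2 · 0 · 3 · 0
1 · 2 · 1 · 3 · 1
3 · 3 · 3 · 0 · 3
1 · 2 · 1 · 3 · 2
2 · 3 · 2 · 3 · 1
4) 2 · 2 · 0 · 3 · 0
1 · 2 · 1 · 3 · 1
3 · 3 · 3 · 0 · 3
1 · 2 · 2 · 3 · 2
2 · 3 · 2 · 3 · 1
5) 2 · 2 · 0 · 3 · 0
1 · 2 · 1 · 3 · 1
3 · 3 · 3 · 0 · 3
1 · 2 · 3 · 3 · 2
2 · 3 · 2 · 3 · 1
6) 2 · 2 · 0 · 3 · 0
2 · 3 · 2 · 3 · 1
0 · 2 · 2 · 2 · 3
3 · 2 · 0 · 2 · 3
3 · 1 · 2 · 1 · 2
7) 2 · 2 · 0 · 3 · 0
2 · 3 · 2 · 3 · 1
0 · 2 · 2 · 2 · 3
3 · 2 · 1 · 2 · 3
3 · 1 · 2 · 1 · 2
8) 2 · 2 · 0 · 3 · 0
2 · 3 · 2 · 3 · 1
0 · 2 · 2 · 2 · 3
3 · 2 · 2 · 2 · 3
3 · 1 · 2 · 1 · 2
9) 2 · 2 · 0 · 3 · 0
2 · 3 · 2 · 3 · 1
0 · 2 · 2 · 2 · 3
3 · 2 · 3 · 2 · 3
3 · 1 · 2 · 1 · 2
10) 2 · 2 · 0 · 3 · 0
2 · 3 · 2 · 3 · 1
0 · 2 · 3 · 2 · 3
3 · 3 · 0 · 3 · 3
3 · 1 · 3 · 1 · 2
11) 2 · 2 · 0 · 3 · 0
2 · 3 · 2 · 3 · 1
0 · 2 · 3 · 2 · 3
3 · 3 · 1 · 3 · 3
3 · 1 · 3 · 1 · 2
12) 2 · 2 · 0 · 3 · 0
2 · 3 · 2 · 3 · 1
0 · 2 · 3 · 2 · 3
3 · 3 · 2 · 3 · 3
3 · 1 · 3 · 1 · 2
13) 2 · 2 · 0 · 3 · 0
2 · 3 · 2 · 3 · 1
0 · 2 · 3 · 2 · 3
3 · 3 · 3 · 3 · 3
3 · 1 · 3 · 1 · 2
14) 2 · 3 · 2 · 0 · 1
3 · 1 · 2 · 2 · 3
2 · 3 · 0 · 3 · 1
2 · 0 · 2 · 3 · 1
1 · 1 · 2 · 3 · 3
15) 2 · 3 · 2 · 0 · 1
3 · 1 · 2 · 2 · 3
2 · 3 · 0 · 3 · 1
2 · 0 · 3 · 3 · 1
1 · 1 · 2 · 3 · 3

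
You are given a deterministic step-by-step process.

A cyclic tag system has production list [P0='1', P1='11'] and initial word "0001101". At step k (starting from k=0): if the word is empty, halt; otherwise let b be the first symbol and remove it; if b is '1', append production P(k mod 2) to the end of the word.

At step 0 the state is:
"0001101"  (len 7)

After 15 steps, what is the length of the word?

0) "0001101"  (len 7)
1) "001101"  (len 6)
2) "01101"  (len 5)
3) "1101"  (len 4)
4) "10111"  (len 5)
5) "01111"  (len 5)
6) "1111"  (len 4)
7) "1111"  (len 4)
8) "11111"  (len 5)
9) "11111"  (len 5)
10) "111111"  (len 6)
11) "111111"  (len 6)
12) "1111111"  (len 7)
13) "1111111"  (len 7)
14) "11111111"  (len 8)
15) "11111111"  (len 8)

8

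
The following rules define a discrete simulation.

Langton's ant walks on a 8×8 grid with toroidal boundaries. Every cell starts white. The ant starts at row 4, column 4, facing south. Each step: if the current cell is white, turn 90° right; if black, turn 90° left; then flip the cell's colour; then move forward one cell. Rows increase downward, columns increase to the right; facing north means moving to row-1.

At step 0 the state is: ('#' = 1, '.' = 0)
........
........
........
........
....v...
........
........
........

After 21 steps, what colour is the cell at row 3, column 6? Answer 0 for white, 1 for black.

gen 0: ........
........
........
........
....v...
........
........
........
gen 1: ........
........
........
........
...<#...
........
........
........
gen 2: ........
........
........
...^....
...##...
........
........
........
gen 3: ........
........
........
...#>...
...##...
........
........
........
gen 4: ........
........
........
...##...
...#v...
........
........
........
gen 5: ........
........
........
...##...
...#.>..
........
........
........
gen 6: ........
........
........
...##...
...#.#..
.....v..
........
........
gen 7: ........
........
........
...##...
...#.#..
....<#..
........
........
gen 8: ........
........
........
...##...
...#^#..
....##..
........
........
gen 9: ........
........
........
...##...
...##>..
....##..
........
........
gen 10: ........
........
........
...##^..
...##...
....##..
........
........
gen 11: ........
........
........
...###>.
...##...
....##..
........
........
gen 12: ........
........
........
...####.
...##.v.
....##..
........
........
gen 13: ........
........
........
...####.
...##<#.
....##..
........
........
gen 14: ........
........
........
...##^#.
...####.
....##..
........
........
gen 15: ........
........
........
...#<.#.
...####.
....##..
........
........
gen 16: ........
........
........
...#..#.
...#v##.
....##..
........
........
gen 17: ........
........
........
...#..#.
...#.>#.
....##..
........
........
gen 18: ........
........
........
...#.^#.
...#..#.
....##..
........
........
gen 19: ........
........
........
...#.#>.
...#..#.
....##..
........
........
gen 20: ........
........
......^.
...#.#..
...#..#.
....##..
........
........
gen 21: ........
........
......#>
...#.#..
...#..#.
....##..
........
........

0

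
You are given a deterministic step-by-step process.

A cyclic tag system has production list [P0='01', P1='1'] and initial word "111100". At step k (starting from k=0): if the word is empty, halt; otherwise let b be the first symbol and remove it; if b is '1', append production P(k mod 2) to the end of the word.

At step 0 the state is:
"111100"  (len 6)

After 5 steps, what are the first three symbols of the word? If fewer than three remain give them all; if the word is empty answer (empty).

001

gen 0: "111100"  (len 6)
gen 1: "1110001"  (len 7)
gen 2: "1100011"  (len 7)
gen 3: "10001101"  (len 8)
gen 4: "00011011"  (len 8)
gen 5: "0011011"  (len 7)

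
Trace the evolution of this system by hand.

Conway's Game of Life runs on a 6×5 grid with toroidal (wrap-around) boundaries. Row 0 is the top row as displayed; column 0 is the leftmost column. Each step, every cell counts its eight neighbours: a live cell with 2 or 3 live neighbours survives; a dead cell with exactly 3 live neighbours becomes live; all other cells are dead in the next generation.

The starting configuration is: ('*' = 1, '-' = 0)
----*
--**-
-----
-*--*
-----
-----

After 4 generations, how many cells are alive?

t=0: ----*
--**-
-----
-*--*
-----
-----
t=1: ---*-
---*-
--**-
-----
-----
-----
t=2: -----
---**
--**-
-----
-----
-----
t=3: -----
--***
--***
-----
-----
-----
t=4: ---*-
--*-*
--*-*
---*-
-----
-----

6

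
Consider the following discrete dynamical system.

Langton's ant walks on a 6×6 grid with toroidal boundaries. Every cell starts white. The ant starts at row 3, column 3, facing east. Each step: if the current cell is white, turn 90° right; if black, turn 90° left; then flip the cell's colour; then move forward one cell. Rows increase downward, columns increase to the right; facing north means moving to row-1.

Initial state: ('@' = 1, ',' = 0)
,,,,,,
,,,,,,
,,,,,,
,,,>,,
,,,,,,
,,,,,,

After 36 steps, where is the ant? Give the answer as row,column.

3,5

gen 0: ,,,,,,
,,,,,,
,,,,,,
,,,>,,
,,,,,,
,,,,,,
gen 1: ,,,,,,
,,,,,,
,,,,,,
,,,@,,
,,,v,,
,,,,,,
gen 2: ,,,,,,
,,,,,,
,,,,,,
,,,@,,
,,<@,,
,,,,,,
gen 3: ,,,,,,
,,,,,,
,,,,,,
,,^@,,
,,@@,,
,,,,,,
gen 4: ,,,,,,
,,,,,,
,,,,,,
,,@>,,
,,@@,,
,,,,,,
gen 5: ,,,,,,
,,,,,,
,,,^,,
,,@,,,
,,@@,,
,,,,,,
gen 6: ,,,,,,
,,,,,,
,,,@>,
,,@,,,
,,@@,,
,,,,,,
gen 7: ,,,,,,
,,,,,,
,,,@@,
,,@,v,
,,@@,,
,,,,,,
gen 8: ,,,,,,
,,,,,,
,,,@@,
,,@<@,
,,@@,,
,,,,,,
gen 9: ,,,,,,
,,,,,,
,,,^@,
,,@@@,
,,@@,,
,,,,,,
gen 10: ,,,,,,
,,,,,,
,,<,@,
,,@@@,
,,@@,,
,,,,,,
gen 11: ,,,,,,
,,^,,,
,,@,@,
,,@@@,
,,@@,,
,,,,,,
gen 12: ,,,,,,
,,@>,,
,,@,@,
,,@@@,
,,@@,,
,,,,,,
gen 13: ,,,,,,
,,@@,,
,,@v@,
,,@@@,
,,@@,,
,,,,,,
gen 14: ,,,,,,
,,@@,,
,,<@@,
,,@@@,
,,@@,,
,,,,,,
gen 15: ,,,,,,
,,@@,,
,,,@@,
,,v@@,
,,@@,,
,,,,,,
gen 16: ,,,,,,
,,@@,,
,,,@@,
,,,>@,
,,@@,,
,,,,,,
gen 17: ,,,,,,
,,@@,,
,,,^@,
,,,,@,
,,@@,,
,,,,,,
gen 18: ,,,,,,
,,@@,,
,,<,@,
,,,,@,
,,@@,,
,,,,,,
gen 19: ,,,,,,
,,^@,,
,,@,@,
,,,,@,
,,@@,,
,,,,,,
gen 20: ,,,,,,
,<,@,,
,,@,@,
,,,,@,
,,@@,,
,,,,,,
gen 21: ,^,,,,
,@,@,,
,,@,@,
,,,,@,
,,@@,,
,,,,,,
gen 22: ,@>,,,
,@,@,,
,,@,@,
,,,,@,
,,@@,,
,,,,,,
gen 23: ,@@,,,
,@v@,,
,,@,@,
,,,,@,
,,@@,,
,,,,,,
gen 24: ,@@,,,
,<@@,,
,,@,@,
,,,,@,
,,@@,,
,,,,,,
gen 25: ,@@,,,
,,@@,,
,v@,@,
,,,,@,
,,@@,,
,,,,,,
gen 26: ,@@,,,
,,@@,,
<@@,@,
,,,,@,
,,@@,,
,,,,,,
gen 27: ,@@,,,
^,@@,,
@@@,@,
,,,,@,
,,@@,,
,,,,,,
gen 28: ,@@,,,
@>@@,,
@@@,@,
,,,,@,
,,@@,,
,,,,,,
gen 29: ,@@,,,
@@@@,,
@v@,@,
,,,,@,
,,@@,,
,,,,,,
gen 30: ,@@,,,
@@@@,,
@,>,@,
,,,,@,
,,@@,,
,,,,,,
gen 31: ,@@,,,
@@^@,,
@,,,@,
,,,,@,
,,@@,,
,,,,,,
gen 32: ,@@,,,
@<,@,,
@,,,@,
,,,,@,
,,@@,,
,,,,,,
gen 33: ,@@,,,
@,,@,,
@v,,@,
,,,,@,
,,@@,,
,,,,,,
gen 34: ,@@,,,
@,,@,,
<@,,@,
,,,,@,
,,@@,,
,,,,,,
gen 35: ,@@,,,
@,,@,,
,@,,@,
v,,,@,
,,@@,,
,,,,,,
gen 36: ,@@,,,
@,,@,,
,@,,@,
@,,,@<
,,@@,,
,,,,,,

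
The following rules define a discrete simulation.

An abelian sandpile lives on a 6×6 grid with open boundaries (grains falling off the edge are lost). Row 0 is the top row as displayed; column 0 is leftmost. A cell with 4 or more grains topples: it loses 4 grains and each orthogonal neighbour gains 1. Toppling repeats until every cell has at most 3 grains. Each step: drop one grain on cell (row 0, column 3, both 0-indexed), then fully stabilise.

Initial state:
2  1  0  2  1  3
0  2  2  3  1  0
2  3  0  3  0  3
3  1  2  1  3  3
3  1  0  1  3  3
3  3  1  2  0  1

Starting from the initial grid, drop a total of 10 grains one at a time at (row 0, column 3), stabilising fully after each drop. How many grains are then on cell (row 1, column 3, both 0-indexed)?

step 0: 2  1  0  2  1  3
0  2  2  3  1  0
2  3  0  3  0  3
3  1  2  1  3  3
3  1  0  1  3  3
3  3  1  2  0  1
step 1: 2  1  0  3  1  3
0  2  2  3  1  0
2  3  0  3  0  3
3  1  2  1  3  3
3  1  0  1  3  3
3  3  1  2  0  1
step 2: 2  1  1  1  2  3
0  2  3  1  2  0
2  3  1  0  1  3
3  1  2  2  3  3
3  1  0  1  3  3
3  3  1  2  0  1
step 3: 2  1  1  2  2  3
0  2  3  1  2  0
2  3  1  0  1  3
3  1  2  2  3  3
3  1  0  1  3  3
3  3  1  2  0  1
step 4: 2  1  1  3  2  3
0  2  3  1  2  0
2  3  1  0  1  3
3  1  2  2  3  3
3  1  0  1  3  3
3  3  1  2  0  1
step 5: 2  1  2  0  3  3
0  2  3  2  2  0
2  3  1  0  1  3
3  1  2  2  3  3
3  1  0  1  3  3
3  3  1  2  0  1
step 6: 2  1  2  1  3  3
0  2  3  2  2  0
2  3  1  0  1  3
3  1  2  2  3  3
3  1  0  1  3  3
3  3  1  2  0  1
step 7: 2  1  2  2  3  3
0  2  3  2  2  0
2  3  1  0  1  3
3  1  2  2  3  3
3  1  0  1  3  3
3  3  1  2  0  1
step 8: 2  1  2  3  3  3
0  2  3  2  2  0
2  3  1  0  1  3
3  1  2  2  3  3
3  1  0  1  3  3
3  3  1  2  0  1
step 9: 2  1  3  1  1  0
0  2  3  3  3  1
2  3  1  0  1  3
3  1  2  2  3  3
3  1  0  1  3  3
3  3  1  2  0  1
step 10: 2  1  3  2  1  0
0  2  3  3  3  1
2  3  1  0  1  3
3  1  2  2  3  3
3  1  0  1  3  3
3  3  1  2  0  1

3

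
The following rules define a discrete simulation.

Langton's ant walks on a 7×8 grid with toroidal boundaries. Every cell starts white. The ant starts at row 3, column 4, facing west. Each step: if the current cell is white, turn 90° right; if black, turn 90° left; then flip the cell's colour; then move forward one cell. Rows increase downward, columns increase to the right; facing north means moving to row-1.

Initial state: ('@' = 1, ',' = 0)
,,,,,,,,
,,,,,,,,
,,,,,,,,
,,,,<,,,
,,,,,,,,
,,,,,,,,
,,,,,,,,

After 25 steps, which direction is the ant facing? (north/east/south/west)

t=0: ,,,,,,,,
,,,,,,,,
,,,,,,,,
,,,,<,,,
,,,,,,,,
,,,,,,,,
,,,,,,,,
t=1: ,,,,,,,,
,,,,,,,,
,,,,^,,,
,,,,@,,,
,,,,,,,,
,,,,,,,,
,,,,,,,,
t=2: ,,,,,,,,
,,,,,,,,
,,,,@>,,
,,,,@,,,
,,,,,,,,
,,,,,,,,
,,,,,,,,
t=3: ,,,,,,,,
,,,,,,,,
,,,,@@,,
,,,,@v,,
,,,,,,,,
,,,,,,,,
,,,,,,,,
t=4: ,,,,,,,,
,,,,,,,,
,,,,@@,,
,,,,<@,,
,,,,,,,,
,,,,,,,,
,,,,,,,,
t=5: ,,,,,,,,
,,,,,,,,
,,,,@@,,
,,,,,@,,
,,,,v,,,
,,,,,,,,
,,,,,,,,
t=6: ,,,,,,,,
,,,,,,,,
,,,,@@,,
,,,,,@,,
,,,<@,,,
,,,,,,,,
,,,,,,,,
t=7: ,,,,,,,,
,,,,,,,,
,,,,@@,,
,,,^,@,,
,,,@@,,,
,,,,,,,,
,,,,,,,,
t=8: ,,,,,,,,
,,,,,,,,
,,,,@@,,
,,,@>@,,
,,,@@,,,
,,,,,,,,
,,,,,,,,
t=9: ,,,,,,,,
,,,,,,,,
,,,,@@,,
,,,@@@,,
,,,@v,,,
,,,,,,,,
,,,,,,,,
t=10: ,,,,,,,,
,,,,,,,,
,,,,@@,,
,,,@@@,,
,,,@,>,,
,,,,,,,,
,,,,,,,,
t=11: ,,,,,,,,
,,,,,,,,
,,,,@@,,
,,,@@@,,
,,,@,@,,
,,,,,v,,
,,,,,,,,
t=12: ,,,,,,,,
,,,,,,,,
,,,,@@,,
,,,@@@,,
,,,@,@,,
,,,,<@,,
,,,,,,,,
t=13: ,,,,,,,,
,,,,,,,,
,,,,@@,,
,,,@@@,,
,,,@^@,,
,,,,@@,,
,,,,,,,,
t=14: ,,,,,,,,
,,,,,,,,
,,,,@@,,
,,,@@@,,
,,,@@>,,
,,,,@@,,
,,,,,,,,
t=15: ,,,,,,,,
,,,,,,,,
,,,,@@,,
,,,@@^,,
,,,@@,,,
,,,,@@,,
,,,,,,,,
t=16: ,,,,,,,,
,,,,,,,,
,,,,@@,,
,,,@<,,,
,,,@@,,,
,,,,@@,,
,,,,,,,,
t=17: ,,,,,,,,
,,,,,,,,
,,,,@@,,
,,,@,,,,
,,,@v,,,
,,,,@@,,
,,,,,,,,
t=18: ,,,,,,,,
,,,,,,,,
,,,,@@,,
,,,@,,,,
,,,@,>,,
,,,,@@,,
,,,,,,,,
t=19: ,,,,,,,,
,,,,,,,,
,,,,@@,,
,,,@,,,,
,,,@,@,,
,,,,@v,,
,,,,,,,,
t=20: ,,,,,,,,
,,,,,,,,
,,,,@@,,
,,,@,,,,
,,,@,@,,
,,,,@,>,
,,,,,,,,
t=21: ,,,,,,,,
,,,,,,,,
,,,,@@,,
,,,@,,,,
,,,@,@,,
,,,,@,@,
,,,,,,v,
t=22: ,,,,,,,,
,,,,,,,,
,,,,@@,,
,,,@,,,,
,,,@,@,,
,,,,@,@,
,,,,,<@,
t=23: ,,,,,,,,
,,,,,,,,
,,,,@@,,
,,,@,,,,
,,,@,@,,
,,,,@^@,
,,,,,@@,
t=24: ,,,,,,,,
,,,,,,,,
,,,,@@,,
,,,@,,,,
,,,@,@,,
,,,,@@>,
,,,,,@@,
t=25: ,,,,,,,,
,,,,,,,,
,,,,@@,,
,,,@,,,,
,,,@,@^,
,,,,@@,,
,,,,,@@,

north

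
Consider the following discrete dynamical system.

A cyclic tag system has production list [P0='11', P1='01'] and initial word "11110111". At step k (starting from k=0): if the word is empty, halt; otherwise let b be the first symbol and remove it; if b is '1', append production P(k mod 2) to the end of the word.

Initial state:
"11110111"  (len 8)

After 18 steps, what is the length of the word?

18

0) "11110111"  (len 8)
1) "111011111"  (len 9)
2) "1101111101"  (len 10)
3) "10111110111"  (len 11)
4) "011111011101"  (len 12)
5) "11111011101"  (len 11)
6) "111101110101"  (len 12)
7) "1110111010111"  (len 13)
8) "11011101011101"  (len 14)
9) "101110101110111"  (len 15)
10) "0111010111011101"  (len 16)
11) "111010111011101"  (len 15)
12) "1101011101110101"  (len 16)
13) "10101110111010111"  (len 17)
14) "010111011101011101"  (len 18)
15) "10111011101011101"  (len 17)
16) "011101110101110101"  (len 18)
17) "11101110101110101"  (len 17)
18) "110111010111010101"  (len 18)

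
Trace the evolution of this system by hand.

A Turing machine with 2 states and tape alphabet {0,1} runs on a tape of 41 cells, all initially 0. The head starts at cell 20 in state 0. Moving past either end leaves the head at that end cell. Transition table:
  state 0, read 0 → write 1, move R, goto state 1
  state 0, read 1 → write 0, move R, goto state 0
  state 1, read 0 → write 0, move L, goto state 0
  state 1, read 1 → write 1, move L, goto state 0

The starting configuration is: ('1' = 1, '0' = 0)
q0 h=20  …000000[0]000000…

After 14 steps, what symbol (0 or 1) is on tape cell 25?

0

step 0: q0 h=20  …000000[0]000000…
step 1: q1 h=21  …000001[0]000000…
step 2: q0 h=20  …000000[1]000000…
step 3: q0 h=21  …000000[0]000000…
step 4: q1 h=22  …000001[0]000000…
step 5: q0 h=21  …000000[1]000000…
step 6: q0 h=22  …000000[0]000000…
step 7: q1 h=23  …000001[0]000000…
step 8: q0 h=22  …000000[1]000000…
step 9: q0 h=23  …000000[0]000000…
step 10: q1 h=24  …000001[0]000000…
step 11: q0 h=23  …000000[1]000000…
step 12: q0 h=24  …000000[0]000000…
step 13: q1 h=25  …000001[0]000000…
step 14: q0 h=24  …000000[1]000000…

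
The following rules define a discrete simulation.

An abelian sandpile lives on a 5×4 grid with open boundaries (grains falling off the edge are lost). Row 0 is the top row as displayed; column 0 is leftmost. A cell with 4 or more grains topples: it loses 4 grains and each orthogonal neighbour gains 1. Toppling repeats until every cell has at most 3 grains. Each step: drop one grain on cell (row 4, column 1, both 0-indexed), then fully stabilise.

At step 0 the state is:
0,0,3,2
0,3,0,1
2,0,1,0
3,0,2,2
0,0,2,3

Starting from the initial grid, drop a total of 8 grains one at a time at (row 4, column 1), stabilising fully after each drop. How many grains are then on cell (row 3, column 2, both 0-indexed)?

3

k=0  0,0,3,2
0,3,0,1
2,0,1,0
3,0,2,2
0,0,2,3
k=1  0,0,3,2
0,3,0,1
2,0,1,0
3,0,2,2
0,1,2,3
k=2  0,0,3,2
0,3,0,1
2,0,1,0
3,0,2,2
0,2,2,3
k=3  0,0,3,2
0,3,0,1
2,0,1,0
3,0,2,2
0,3,2,3
k=4  0,0,3,2
0,3,0,1
2,0,1,0
3,1,2,2
1,0,3,3
k=5  0,0,3,2
0,3,0,1
2,0,1,0
3,1,2,2
1,1,3,3
k=6  0,0,3,2
0,3,0,1
2,0,1,0
3,1,2,2
1,2,3,3
k=7  0,0,3,2
0,3,0,1
2,0,1,0
3,1,2,2
1,3,3,3
k=8  0,0,3,2
0,3,0,1
2,0,1,0
3,2,3,3
2,1,1,0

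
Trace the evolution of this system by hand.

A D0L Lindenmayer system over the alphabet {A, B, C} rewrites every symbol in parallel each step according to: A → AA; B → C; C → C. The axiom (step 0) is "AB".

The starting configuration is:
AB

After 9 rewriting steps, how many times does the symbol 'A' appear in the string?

512

t=0: AB
t=1: AAC
t=2: AAAAC
t=3: AAAAAAAAC
t=4: AAAAAAAAAAAAAAAAC
t=5: AAAAAAAAAAAAAAAAAAAAAAAAAAAAAAAAC
t=6: AAAAAAAAAAAAAAAAAAAAAAAAAAAAAAAAAAAAAAAAAAAAAAAAAAAAAAAAAAAAAAAAC
t=7: AAAAAAAAAAAAAAAAAAAAAAAAAAAAAAAAAAAAAAAAAAAAAAAAAAAAAAAAAA…AAAAAAAAAAAAAAAAAAAAAAAAAAAAAAAAAAAAAAAAAAAAAAAAAAAAAAAAAC  (len 129)
t=8: AAAAAAAAAAAAAAAAAAAAAAAAAAAAAAAAAAAAAAAAAAAAAAAAAAAAAAAAAA…AAAAAAAAAAAAAAAAAAAAAAAAAAAAAAAAAAAAAAAAAAAAAAAAAAAAAAAAAC  (len 257)
t=9: AAAAAAAAAAAAAAAAAAAAAAAAAAAAAAAAAAAAAAAAAAAAAAAAAAAAAAAAAA…AAAAAAAAAAAAAAAAAAAAAAAAAAAAAAAAAAAAAAAAAAAAAAAAAAAAAAAAAC  (len 513)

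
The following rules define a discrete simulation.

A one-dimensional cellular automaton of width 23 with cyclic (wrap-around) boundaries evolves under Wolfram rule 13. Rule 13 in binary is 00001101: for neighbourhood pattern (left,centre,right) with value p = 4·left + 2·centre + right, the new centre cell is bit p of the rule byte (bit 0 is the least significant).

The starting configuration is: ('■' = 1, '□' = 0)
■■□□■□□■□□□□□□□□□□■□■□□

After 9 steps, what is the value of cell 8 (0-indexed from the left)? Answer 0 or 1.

0

k=0  ■■□□■□□■□□□□□□□□□□■□■□□
k=1  ■□□□■□□■□■■■■■■■■□■□■□□
k=2  ■□■□■□□■□■□□□□□□□□■□■□□
k=3  ■□■□■□□■□■□■■■■■■□■□■□□
k=4  ■□■□■□□■□■□■□□□□□□■□■□□
k=5  ■□■□■□□■□■□■□■■■■□■□■□□
k=6  ■□■□■□□■□■□■□■□□□□■□■□□
k=7  ■□■□■□□■□■□■□■□■■□■□■□□
k=8  ■□■□■□□■□■□■□■□■□□■□■□□
k=9  ■□■□■□□■□■□■□■□■□□■□■□□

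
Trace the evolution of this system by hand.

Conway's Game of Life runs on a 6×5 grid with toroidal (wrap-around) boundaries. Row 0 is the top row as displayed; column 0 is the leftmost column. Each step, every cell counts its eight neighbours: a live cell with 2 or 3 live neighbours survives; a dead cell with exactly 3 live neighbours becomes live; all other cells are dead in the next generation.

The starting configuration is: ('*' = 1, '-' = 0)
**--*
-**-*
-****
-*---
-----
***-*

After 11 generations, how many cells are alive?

step 0: **--*
-**-*
-****
-*---
-----
***-*
step 1: -----
-----
----*
**-*-
--*--
--***
step 2: ---*-
-----
*---*
*****
*----
--**-
step 3: --**-
----*
--*--
--**-
*----
--***
step 4: --*--
--*--
--*--
-***-
-*---
-**-*
step 5: --*--
-***-
-----
-*-*-
-----
****-
step 6: *---*
-***-
-*-*-
-----
*--**
-***-
step 7: *---*
-*-*-
-*-*-
*-**-
**-**
-**--
step 8: *--**
-*-*-
**-*-
-----
-----
--*--
step 9: **-**
-*-*-
**--*
-----
-----
---**
step 10: -*---
---*-
***-*
*----
-----
--**-
step 11: ---*-
---**
*****
*---*
-----
--*--

11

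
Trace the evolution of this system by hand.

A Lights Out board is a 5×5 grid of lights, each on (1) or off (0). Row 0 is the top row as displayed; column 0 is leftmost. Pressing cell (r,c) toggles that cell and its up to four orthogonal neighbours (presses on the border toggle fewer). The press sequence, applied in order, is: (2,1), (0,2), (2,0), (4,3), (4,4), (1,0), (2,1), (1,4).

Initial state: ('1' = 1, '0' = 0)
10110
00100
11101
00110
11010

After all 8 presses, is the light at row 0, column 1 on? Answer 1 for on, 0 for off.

1

[0] 10110
00100
11101
00110
11010
[1] 10110
01100
00001
01110
11010
[2] 11000
01000
00001
01110
11010
[3] 11000
11000
11001
11110
11010
[4] 11000
11000
11001
11100
11101
[5] 11000
11000
11001
11101
11110
[6] 01000
00000
01001
11101
11110
[7] 01000
01000
10101
10101
11110
[8] 01001
01011
10100
10101
11110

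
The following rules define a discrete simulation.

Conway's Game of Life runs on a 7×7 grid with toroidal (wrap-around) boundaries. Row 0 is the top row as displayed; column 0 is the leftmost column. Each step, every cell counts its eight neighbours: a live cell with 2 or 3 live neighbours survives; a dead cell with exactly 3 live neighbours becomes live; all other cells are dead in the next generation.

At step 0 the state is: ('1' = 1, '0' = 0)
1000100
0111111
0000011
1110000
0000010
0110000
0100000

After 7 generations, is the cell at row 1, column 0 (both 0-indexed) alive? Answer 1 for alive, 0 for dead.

t=0: 1000100
0111111
0000011
1110000
0000010
0110000
0100000
t=1: 1000101
0111000
0000000
1100010
1000000
0110000
1110000
t=2: 0000001
1111000
1000000
1100001
1010001
0010000
0011001
t=3: 0000001
1110001
0000000
0000000
0010001
1010001
0011000
t=4: 0001001
1100001
1100000
0000000
1100001
1010001
1111001
t=5: 0001010
0110001
0100001
0000001
0100001
0001010
0001010
t=6: 0001011
0110011
0110011
0000011
1000011
0010011
0011011
t=7: 0101000
0101000
0110100
0100100
1000100
0111000
1011000

0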